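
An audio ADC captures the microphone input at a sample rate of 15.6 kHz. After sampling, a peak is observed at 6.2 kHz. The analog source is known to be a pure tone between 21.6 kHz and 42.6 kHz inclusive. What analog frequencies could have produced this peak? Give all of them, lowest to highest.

21.8 kHz, 25 kHz, 37.4 kHz, 40.6 kHz

Frequencies that alias to 6.2 kHz are k·fs ± 6.2 kHz for integer k ≥ 0.
k=0: 6.2 kHz.
k=1: 9.4 kHz, 21.8 kHz.
k=2: 25 kHz, 37.4 kHz.
k=3: 40.6 kHz, 53 kHz.
k=4: 56.2 kHz, 68.6 kHz.
Within [21.6 kHz, 42.6 kHz]: 21.8 kHz, 25 kHz, 37.4 kHz, 40.6 kHz.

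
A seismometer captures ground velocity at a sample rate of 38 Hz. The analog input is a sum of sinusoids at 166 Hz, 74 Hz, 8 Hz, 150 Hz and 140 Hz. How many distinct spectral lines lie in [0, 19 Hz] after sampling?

fs/2 = 19 Hz.
166 Hz mod fs = 14 Hz.
14 Hz ≤ fs/2 = 19 Hz, appears at 14 Hz.
74 Hz mod fs = 36 Hz.
36 Hz > fs/2 = 19 Hz, folds to fs − 36 Hz = 2 Hz.
8 Hz ≤ fs/2 = 19 Hz, passes unchanged.
150 Hz mod fs = 36 Hz.
36 Hz > fs/2 = 19 Hz, folds to fs − 36 Hz = 2 Hz.
140 Hz mod fs = 26 Hz.
26 Hz > fs/2 = 19 Hz, folds to fs − 26 Hz = 12 Hz.
Distinct values: {2 Hz, 8 Hz, 12 Hz, 14 Hz} → 4.

4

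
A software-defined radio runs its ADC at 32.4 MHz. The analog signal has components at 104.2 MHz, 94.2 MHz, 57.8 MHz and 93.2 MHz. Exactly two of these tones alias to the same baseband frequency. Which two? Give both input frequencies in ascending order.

57.8 MHz, 104.2 MHz

fs/2 = 16.2 MHz.
104.2 MHz mod fs = 7 MHz.
7 MHz ≤ fs/2 = 16.2 MHz, appears at 7 MHz.
94.2 MHz mod fs = 29.4 MHz.
29.4 MHz > fs/2 = 16.2 MHz, folds to fs − 29.4 MHz = 3 MHz.
57.8 MHz mod fs = 25.4 MHz.
25.4 MHz > fs/2 = 16.2 MHz, folds to fs − 25.4 MHz = 7 MHz.
93.2 MHz mod fs = 28.4 MHz.
28.4 MHz > fs/2 = 16.2 MHz, folds to fs − 28.4 MHz = 4 MHz.
57.8 MHz and 104.2 MHz both map to 7 MHz.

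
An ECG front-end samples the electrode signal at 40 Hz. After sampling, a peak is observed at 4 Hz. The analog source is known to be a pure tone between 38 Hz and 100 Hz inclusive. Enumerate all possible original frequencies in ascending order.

Frequencies that alias to 4 Hz are k·fs ± 4 Hz for integer k ≥ 0.
k=0: 4 Hz.
k=1: 36 Hz, 44 Hz.
k=2: 76 Hz, 84 Hz.
k=3: 116 Hz, 124 Hz.
Within [38 Hz, 100 Hz]: 44 Hz, 76 Hz, 84 Hz.

44 Hz, 76 Hz, 84 Hz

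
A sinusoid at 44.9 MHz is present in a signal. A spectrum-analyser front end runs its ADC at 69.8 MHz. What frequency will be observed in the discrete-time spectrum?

24.9 MHz

44.9 MHz > fs/2 = 34.9 MHz, folds to fs − 44.9 MHz = 24.9 MHz.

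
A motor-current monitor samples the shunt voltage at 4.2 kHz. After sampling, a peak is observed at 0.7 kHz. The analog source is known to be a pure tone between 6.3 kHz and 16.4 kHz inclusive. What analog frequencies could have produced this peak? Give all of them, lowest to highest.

7.7 kHz, 9.1 kHz, 11.9 kHz, 13.3 kHz, 16.1 kHz

Frequencies that alias to 0.7 kHz are k·fs ± 0.7 kHz for integer k ≥ 0.
k=0: 0.7 kHz.
k=1: 3.5 kHz, 4.9 kHz.
k=2: 7.7 kHz, 9.1 kHz.
k=3: 11.9 kHz, 13.3 kHz.
k=4: 16.1 kHz, 17.5 kHz.
k=5: 20.3 kHz, 21.7 kHz.
Within [6.3 kHz, 16.4 kHz]: 7.7 kHz, 9.1 kHz, 11.9 kHz, 13.3 kHz, 16.1 kHz.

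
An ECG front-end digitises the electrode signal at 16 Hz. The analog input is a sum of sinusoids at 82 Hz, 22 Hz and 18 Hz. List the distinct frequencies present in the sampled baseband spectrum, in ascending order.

2 Hz, 6 Hz

fs/2 = 8 Hz.
82 Hz mod fs = 2 Hz.
2 Hz ≤ fs/2 = 8 Hz, appears at 2 Hz.
22 Hz mod fs = 6 Hz.
6 Hz ≤ fs/2 = 8 Hz, appears at 6 Hz.
18 Hz mod fs = 2 Hz.
2 Hz ≤ fs/2 = 8 Hz, appears at 2 Hz.
Distinct values: {2 Hz, 6 Hz}.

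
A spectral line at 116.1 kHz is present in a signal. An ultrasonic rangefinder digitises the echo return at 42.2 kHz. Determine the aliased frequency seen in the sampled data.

116.1 kHz mod fs = 31.7 kHz.
31.7 kHz > fs/2 = 21.1 kHz, folds to fs − 31.7 kHz = 10.5 kHz.

10.5 kHz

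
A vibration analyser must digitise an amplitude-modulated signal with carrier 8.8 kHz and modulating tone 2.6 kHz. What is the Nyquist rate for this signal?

AM sidebands sit at fc ± fm = 6.2 kHz and 11.4 kHz.
Highest-frequency component: 11.4 kHz.
Nyquist rate = 2 × 11.4 kHz = 22.8 kHz.

22.8 kHz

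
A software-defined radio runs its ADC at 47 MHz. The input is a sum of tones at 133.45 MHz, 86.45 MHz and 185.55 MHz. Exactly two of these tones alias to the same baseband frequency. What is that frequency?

7.55 MHz

fs/2 = 23.5 MHz.
133.45 MHz mod fs = 39.45 MHz.
39.45 MHz > fs/2 = 23.5 MHz, folds to fs − 39.45 MHz = 7.55 MHz.
86.45 MHz mod fs = 39.45 MHz.
39.45 MHz > fs/2 = 23.5 MHz, folds to fs − 39.45 MHz = 7.55 MHz.
185.55 MHz mod fs = 44.55 MHz.
44.55 MHz > fs/2 = 23.5 MHz, folds to fs − 44.55 MHz = 2.45 MHz.
86.45 MHz and 133.45 MHz both map to 7.55 MHz.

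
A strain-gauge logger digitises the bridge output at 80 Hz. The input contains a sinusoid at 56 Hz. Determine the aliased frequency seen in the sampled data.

24 Hz

56 Hz > fs/2 = 40 Hz, folds to fs − 56 Hz = 24 Hz.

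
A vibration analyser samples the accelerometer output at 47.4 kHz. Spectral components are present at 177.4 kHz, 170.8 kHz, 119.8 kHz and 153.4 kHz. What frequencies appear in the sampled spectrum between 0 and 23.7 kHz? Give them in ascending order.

fs/2 = 23.7 kHz.
177.4 kHz mod fs = 35.2 kHz.
35.2 kHz > fs/2 = 23.7 kHz, folds to fs − 35.2 kHz = 12.2 kHz.
170.8 kHz mod fs = 28.6 kHz.
28.6 kHz > fs/2 = 23.7 kHz, folds to fs − 28.6 kHz = 18.8 kHz.
119.8 kHz mod fs = 25 kHz.
25 kHz > fs/2 = 23.7 kHz, folds to fs − 25 kHz = 22.4 kHz.
153.4 kHz mod fs = 11.2 kHz.
11.2 kHz ≤ fs/2 = 23.7 kHz, appears at 11.2 kHz.
Distinct values: {11.2 kHz, 12.2 kHz, 18.8 kHz, 22.4 kHz}.

11.2 kHz, 12.2 kHz, 18.8 kHz, 22.4 kHz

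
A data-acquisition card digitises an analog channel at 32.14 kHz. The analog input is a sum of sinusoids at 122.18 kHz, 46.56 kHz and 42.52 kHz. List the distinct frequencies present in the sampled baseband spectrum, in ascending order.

6.38 kHz, 10.38 kHz, 14.42 kHz

fs/2 = 16.07 kHz.
122.18 kHz mod fs = 25.76 kHz.
25.76 kHz > fs/2 = 16.07 kHz, folds to fs − 25.76 kHz = 6.38 kHz.
46.56 kHz mod fs = 14.42 kHz.
14.42 kHz ≤ fs/2 = 16.07 kHz, appears at 14.42 kHz.
42.52 kHz mod fs = 10.38 kHz.
10.38 kHz ≤ fs/2 = 16.07 kHz, appears at 10.38 kHz.
Distinct values: {6.38 kHz, 10.38 kHz, 14.42 kHz}.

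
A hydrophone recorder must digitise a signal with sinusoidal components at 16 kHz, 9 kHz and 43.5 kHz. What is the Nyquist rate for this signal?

Highest-frequency component: 43.5 kHz.
Nyquist rate = 2 × 43.5 kHz = 87 kHz.

87 kHz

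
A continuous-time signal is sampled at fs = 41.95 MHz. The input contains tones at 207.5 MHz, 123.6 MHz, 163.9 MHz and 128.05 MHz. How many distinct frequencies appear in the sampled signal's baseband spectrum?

3

fs/2 = 20.975 MHz.
207.5 MHz mod fs = 39.7 MHz.
39.7 MHz > fs/2 = 20.975 MHz, folds to fs − 39.7 MHz = 2.25 MHz.
123.6 MHz mod fs = 39.7 MHz.
39.7 MHz > fs/2 = 20.975 MHz, folds to fs − 39.7 MHz = 2.25 MHz.
163.9 MHz mod fs = 38.05 MHz.
38.05 MHz > fs/2 = 20.975 MHz, folds to fs − 38.05 MHz = 3.9 MHz.
128.05 MHz mod fs = 2.2 MHz.
2.2 MHz ≤ fs/2 = 20.975 MHz, appears at 2.2 MHz.
Distinct values: {2.2 MHz, 2.25 MHz, 3.9 MHz} → 3.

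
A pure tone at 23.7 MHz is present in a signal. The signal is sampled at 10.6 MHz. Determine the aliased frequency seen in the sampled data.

23.7 MHz mod fs = 2.5 MHz.
2.5 MHz ≤ fs/2 = 5.3 MHz, appears at 2.5 MHz.

2.5 MHz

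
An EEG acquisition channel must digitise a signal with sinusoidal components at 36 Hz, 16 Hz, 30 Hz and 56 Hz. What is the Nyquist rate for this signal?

Highest-frequency component: 56 Hz.
Nyquist rate = 2 × 56 Hz = 112 Hz.

112 Hz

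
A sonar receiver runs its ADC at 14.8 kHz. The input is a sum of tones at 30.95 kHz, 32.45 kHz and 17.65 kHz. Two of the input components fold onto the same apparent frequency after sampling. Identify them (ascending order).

17.65 kHz, 32.45 kHz

fs/2 = 7.4 kHz.
30.95 kHz mod fs = 1.35 kHz.
1.35 kHz ≤ fs/2 = 7.4 kHz, appears at 1.35 kHz.
32.45 kHz mod fs = 2.85 kHz.
2.85 kHz ≤ fs/2 = 7.4 kHz, appears at 2.85 kHz.
17.65 kHz mod fs = 2.85 kHz.
2.85 kHz ≤ fs/2 = 7.4 kHz, appears at 2.85 kHz.
17.65 kHz and 32.45 kHz both map to 2.85 kHz.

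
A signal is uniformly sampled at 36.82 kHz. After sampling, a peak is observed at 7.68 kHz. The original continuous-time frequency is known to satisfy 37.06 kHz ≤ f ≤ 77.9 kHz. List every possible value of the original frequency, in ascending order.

44.5 kHz, 65.96 kHz

Frequencies that alias to 7.68 kHz are k·fs ± 7.68 kHz for integer k ≥ 0.
k=0: 7.68 kHz.
k=1: 29.14 kHz, 44.5 kHz.
k=2: 65.96 kHz, 81.32 kHz.
k=3: 102.78 kHz, 118.14 kHz.
Within [37.06 kHz, 77.9 kHz]: 44.5 kHz, 65.96 kHz.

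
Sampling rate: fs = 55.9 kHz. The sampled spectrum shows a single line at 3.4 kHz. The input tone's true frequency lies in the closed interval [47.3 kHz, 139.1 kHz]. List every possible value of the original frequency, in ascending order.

Frequencies that alias to 3.4 kHz are k·fs ± 3.4 kHz for integer k ≥ 0.
k=0: 3.4 kHz.
k=1: 52.5 kHz, 59.3 kHz.
k=2: 108.4 kHz, 115.2 kHz.
k=3: 164.3 kHz, 171.1 kHz.
Within [47.3 kHz, 139.1 kHz]: 52.5 kHz, 59.3 kHz, 108.4 kHz, 115.2 kHz.

52.5 kHz, 59.3 kHz, 108.4 kHz, 115.2 kHz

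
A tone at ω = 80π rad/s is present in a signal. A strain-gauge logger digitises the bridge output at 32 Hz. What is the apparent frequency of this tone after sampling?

ω = 80π rad/s → f = ω/(2π) = 40 Hz.
40 Hz mod fs = 8 Hz.
8 Hz ≤ fs/2 = 16 Hz, appears at 8 Hz.

8 Hz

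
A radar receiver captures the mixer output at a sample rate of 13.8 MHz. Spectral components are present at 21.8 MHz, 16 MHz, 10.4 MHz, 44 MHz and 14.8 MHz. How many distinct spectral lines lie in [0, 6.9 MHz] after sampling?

5

fs/2 = 6.9 MHz.
21.8 MHz mod fs = 8 MHz.
8 MHz > fs/2 = 6.9 MHz, folds to fs − 8 MHz = 5.8 MHz.
16 MHz mod fs = 2.2 MHz.
2.2 MHz ≤ fs/2 = 6.9 MHz, appears at 2.2 MHz.
10.4 MHz > fs/2 = 6.9 MHz, folds to fs − 10.4 MHz = 3.4 MHz.
44 MHz mod fs = 2.6 MHz.
2.6 MHz ≤ fs/2 = 6.9 MHz, appears at 2.6 MHz.
14.8 MHz mod fs = 1 MHz.
1 MHz ≤ fs/2 = 6.9 MHz, appears at 1 MHz.
Distinct values: {1 MHz, 2.2 MHz, 2.6 MHz, 3.4 MHz, 5.8 MHz} → 5.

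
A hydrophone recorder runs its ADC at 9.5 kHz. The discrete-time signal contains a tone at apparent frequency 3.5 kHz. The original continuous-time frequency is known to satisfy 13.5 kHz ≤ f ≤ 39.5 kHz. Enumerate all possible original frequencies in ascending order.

Frequencies that alias to 3.5 kHz are k·fs ± 3.5 kHz for integer k ≥ 0.
k=0: 3.5 kHz.
k=1: 6 kHz, 13 kHz.
k=2: 15.5 kHz, 22.5 kHz.
k=3: 25 kHz, 32 kHz.
k=4: 34.5 kHz, 41.5 kHz.
k=5: 44 kHz, 51 kHz.
Within [13.5 kHz, 39.5 kHz]: 15.5 kHz, 22.5 kHz, 25 kHz, 32 kHz, 34.5 kHz.

15.5 kHz, 22.5 kHz, 25 kHz, 32 kHz, 34.5 kHz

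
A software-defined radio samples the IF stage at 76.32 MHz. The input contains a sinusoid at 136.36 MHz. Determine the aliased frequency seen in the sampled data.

16.28 MHz

136.36 MHz mod fs = 60.04 MHz.
60.04 MHz > fs/2 = 38.16 MHz, folds to fs − 60.04 MHz = 16.28 MHz.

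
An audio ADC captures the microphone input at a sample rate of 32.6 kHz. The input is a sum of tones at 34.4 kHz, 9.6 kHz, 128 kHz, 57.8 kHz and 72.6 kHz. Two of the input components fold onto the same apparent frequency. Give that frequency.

fs/2 = 16.3 kHz.
34.4 kHz mod fs = 1.8 kHz.
1.8 kHz ≤ fs/2 = 16.3 kHz, appears at 1.8 kHz.
9.6 kHz ≤ fs/2 = 16.3 kHz, passes unchanged.
128 kHz mod fs = 30.2 kHz.
30.2 kHz > fs/2 = 16.3 kHz, folds to fs − 30.2 kHz = 2.4 kHz.
57.8 kHz mod fs = 25.2 kHz.
25.2 kHz > fs/2 = 16.3 kHz, folds to fs − 25.2 kHz = 7.4 kHz.
72.6 kHz mod fs = 7.4 kHz.
7.4 kHz ≤ fs/2 = 16.3 kHz, appears at 7.4 kHz.
57.8 kHz and 72.6 kHz both map to 7.4 kHz.

7.4 kHz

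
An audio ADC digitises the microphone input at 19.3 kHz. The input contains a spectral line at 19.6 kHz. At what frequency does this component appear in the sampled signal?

0.3 kHz

19.6 kHz mod fs = 0.3 kHz.
0.3 kHz ≤ fs/2 = 9.65 kHz, appears at 0.3 kHz.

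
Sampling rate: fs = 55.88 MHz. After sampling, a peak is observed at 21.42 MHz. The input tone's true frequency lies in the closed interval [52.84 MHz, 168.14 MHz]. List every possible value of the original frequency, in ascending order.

77.3 MHz, 90.34 MHz, 133.18 MHz, 146.22 MHz

Frequencies that alias to 21.42 MHz are k·fs ± 21.42 MHz for integer k ≥ 0.
k=0: 21.42 MHz.
k=1: 34.46 MHz, 77.3 MHz.
k=2: 90.34 MHz, 133.18 MHz.
k=3: 146.22 MHz, 189.06 MHz.
k=4: 202.1 MHz, 244.94 MHz.
Within [52.84 MHz, 168.14 MHz]: 77.3 MHz, 90.34 MHz, 133.18 MHz, 146.22 MHz.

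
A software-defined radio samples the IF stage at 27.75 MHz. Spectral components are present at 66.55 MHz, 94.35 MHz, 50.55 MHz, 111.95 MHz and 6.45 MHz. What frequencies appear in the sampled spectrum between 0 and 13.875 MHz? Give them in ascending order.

fs/2 = 13.875 MHz.
66.55 MHz mod fs = 11.05 MHz.
11.05 MHz ≤ fs/2 = 13.875 MHz, appears at 11.05 MHz.
94.35 MHz mod fs = 11.1 MHz.
11.1 MHz ≤ fs/2 = 13.875 MHz, appears at 11.1 MHz.
50.55 MHz mod fs = 22.8 MHz.
22.8 MHz > fs/2 = 13.875 MHz, folds to fs − 22.8 MHz = 4.95 MHz.
111.95 MHz mod fs = 0.95 MHz.
0.95 MHz ≤ fs/2 = 13.875 MHz, appears at 0.95 MHz.
6.45 MHz ≤ fs/2 = 13.875 MHz, passes unchanged.
Distinct values: {0.95 MHz, 4.95 MHz, 6.45 MHz, 11.05 MHz, 11.1 MHz}.

0.95 MHz, 4.95 MHz, 6.45 MHz, 11.05 MHz, 11.1 MHz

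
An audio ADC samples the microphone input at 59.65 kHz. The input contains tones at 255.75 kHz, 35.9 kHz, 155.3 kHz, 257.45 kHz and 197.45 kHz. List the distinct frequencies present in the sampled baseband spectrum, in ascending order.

17.15 kHz, 18.5 kHz, 18.85 kHz, 23.65 kHz, 23.75 kHz

fs/2 = 29.825 kHz.
255.75 kHz mod fs = 17.15 kHz.
17.15 kHz ≤ fs/2 = 29.825 kHz, appears at 17.15 kHz.
35.9 kHz > fs/2 = 29.825 kHz, folds to fs − 35.9 kHz = 23.75 kHz.
155.3 kHz mod fs = 36 kHz.
36 kHz > fs/2 = 29.825 kHz, folds to fs − 36 kHz = 23.65 kHz.
257.45 kHz mod fs = 18.85 kHz.
18.85 kHz ≤ fs/2 = 29.825 kHz, appears at 18.85 kHz.
197.45 kHz mod fs = 18.5 kHz.
18.5 kHz ≤ fs/2 = 29.825 kHz, appears at 18.5 kHz.
Distinct values: {17.15 kHz, 18.5 kHz, 18.85 kHz, 23.65 kHz, 23.75 kHz}.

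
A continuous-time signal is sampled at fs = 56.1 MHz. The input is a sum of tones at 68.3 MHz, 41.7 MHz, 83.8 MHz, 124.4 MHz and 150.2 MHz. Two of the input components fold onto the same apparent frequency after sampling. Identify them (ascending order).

fs/2 = 28.05 MHz.
68.3 MHz mod fs = 12.2 MHz.
12.2 MHz ≤ fs/2 = 28.05 MHz, appears at 12.2 MHz.
41.7 MHz > fs/2 = 28.05 MHz, folds to fs − 41.7 MHz = 14.4 MHz.
83.8 MHz mod fs = 27.7 MHz.
27.7 MHz ≤ fs/2 = 28.05 MHz, appears at 27.7 MHz.
124.4 MHz mod fs = 12.2 MHz.
12.2 MHz ≤ fs/2 = 28.05 MHz, appears at 12.2 MHz.
150.2 MHz mod fs = 38 MHz.
38 MHz > fs/2 = 28.05 MHz, folds to fs − 38 MHz = 18.1 MHz.
68.3 MHz and 124.4 MHz both map to 12.2 MHz.

68.3 MHz, 124.4 MHz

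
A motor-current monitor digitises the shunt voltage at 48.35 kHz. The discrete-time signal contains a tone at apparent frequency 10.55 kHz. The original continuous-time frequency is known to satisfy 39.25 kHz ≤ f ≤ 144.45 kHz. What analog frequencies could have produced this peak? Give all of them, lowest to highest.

Frequencies that alias to 10.55 kHz are k·fs ± 10.55 kHz for integer k ≥ 0.
k=0: 10.55 kHz.
k=1: 37.8 kHz, 58.9 kHz.
k=2: 86.15 kHz, 107.25 kHz.
k=3: 134.5 kHz, 155.6 kHz.
k=4: 182.85 kHz, 203.95 kHz.
Within [39.25 kHz, 144.45 kHz]: 58.9 kHz, 86.15 kHz, 107.25 kHz, 134.5 kHz.

58.9 kHz, 86.15 kHz, 107.25 kHz, 134.5 kHz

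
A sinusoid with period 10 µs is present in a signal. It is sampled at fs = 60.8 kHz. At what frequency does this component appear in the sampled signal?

21.6 kHz

T = 10 µs → f = 1/T = 100 kHz.
100 kHz mod fs = 39.2 kHz.
39.2 kHz > fs/2 = 30.4 kHz, folds to fs − 39.2 kHz = 21.6 kHz.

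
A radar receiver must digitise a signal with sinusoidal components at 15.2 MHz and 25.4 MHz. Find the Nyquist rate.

50.8 MHz

Highest-frequency component: 25.4 MHz.
Nyquist rate = 2 × 25.4 MHz = 50.8 MHz.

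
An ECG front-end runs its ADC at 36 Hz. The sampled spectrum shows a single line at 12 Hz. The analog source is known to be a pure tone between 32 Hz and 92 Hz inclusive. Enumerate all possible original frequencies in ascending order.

48 Hz, 60 Hz, 84 Hz

Frequencies that alias to 12 Hz are k·fs ± 12 Hz for integer k ≥ 0.
k=0: 12 Hz.
k=1: 24 Hz, 48 Hz.
k=2: 60 Hz, 84 Hz.
k=3: 96 Hz, 120 Hz.
Within [32 Hz, 92 Hz]: 48 Hz, 60 Hz, 84 Hz.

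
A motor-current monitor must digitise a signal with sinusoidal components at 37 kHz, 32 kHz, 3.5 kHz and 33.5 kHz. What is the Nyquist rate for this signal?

Highest-frequency component: 37 kHz.
Nyquist rate = 2 × 37 kHz = 74 kHz.

74 kHz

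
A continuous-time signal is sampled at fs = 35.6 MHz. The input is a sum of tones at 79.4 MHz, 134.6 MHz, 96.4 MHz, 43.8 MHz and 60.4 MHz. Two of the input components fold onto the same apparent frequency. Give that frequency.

8.2 MHz

fs/2 = 17.8 MHz.
79.4 MHz mod fs = 8.2 MHz.
8.2 MHz ≤ fs/2 = 17.8 MHz, appears at 8.2 MHz.
134.6 MHz mod fs = 27.8 MHz.
27.8 MHz > fs/2 = 17.8 MHz, folds to fs − 27.8 MHz = 7.8 MHz.
96.4 MHz mod fs = 25.2 MHz.
25.2 MHz > fs/2 = 17.8 MHz, folds to fs − 25.2 MHz = 10.4 MHz.
43.8 MHz mod fs = 8.2 MHz.
8.2 MHz ≤ fs/2 = 17.8 MHz, appears at 8.2 MHz.
60.4 MHz mod fs = 24.8 MHz.
24.8 MHz > fs/2 = 17.8 MHz, folds to fs − 24.8 MHz = 10.8 MHz.
43.8 MHz and 79.4 MHz both map to 8.2 MHz.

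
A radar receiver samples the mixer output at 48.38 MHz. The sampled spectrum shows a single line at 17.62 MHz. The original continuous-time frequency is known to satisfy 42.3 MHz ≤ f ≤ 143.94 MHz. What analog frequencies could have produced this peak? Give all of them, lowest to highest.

66 MHz, 79.14 MHz, 114.38 MHz, 127.52 MHz

Frequencies that alias to 17.62 MHz are k·fs ± 17.62 MHz for integer k ≥ 0.
k=0: 17.62 MHz.
k=1: 30.76 MHz, 66 MHz.
k=2: 79.14 MHz, 114.38 MHz.
k=3: 127.52 MHz, 162.76 MHz.
k=4: 175.9 MHz, 211.14 MHz.
Within [42.3 MHz, 143.94 MHz]: 66 MHz, 79.14 MHz, 114.38 MHz, 127.52 MHz.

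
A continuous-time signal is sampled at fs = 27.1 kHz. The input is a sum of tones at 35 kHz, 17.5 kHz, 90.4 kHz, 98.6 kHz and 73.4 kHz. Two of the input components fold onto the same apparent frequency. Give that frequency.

7.9 kHz

fs/2 = 13.55 kHz.
35 kHz mod fs = 7.9 kHz.
7.9 kHz ≤ fs/2 = 13.55 kHz, appears at 7.9 kHz.
17.5 kHz > fs/2 = 13.55 kHz, folds to fs − 17.5 kHz = 9.6 kHz.
90.4 kHz mod fs = 9.1 kHz.
9.1 kHz ≤ fs/2 = 13.55 kHz, appears at 9.1 kHz.
98.6 kHz mod fs = 17.3 kHz.
17.3 kHz > fs/2 = 13.55 kHz, folds to fs − 17.3 kHz = 9.8 kHz.
73.4 kHz mod fs = 19.2 kHz.
19.2 kHz > fs/2 = 13.55 kHz, folds to fs − 19.2 kHz = 7.9 kHz.
35 kHz and 73.4 kHz both map to 7.9 kHz.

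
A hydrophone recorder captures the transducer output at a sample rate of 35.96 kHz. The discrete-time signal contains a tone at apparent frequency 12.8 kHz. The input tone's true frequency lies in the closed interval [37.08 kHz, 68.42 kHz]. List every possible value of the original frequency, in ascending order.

Frequencies that alias to 12.8 kHz are k·fs ± 12.8 kHz for integer k ≥ 0.
k=0: 12.8 kHz.
k=1: 23.16 kHz, 48.76 kHz.
k=2: 59.12 kHz, 84.72 kHz.
k=3: 95.08 kHz, 120.68 kHz.
Within [37.08 kHz, 68.42 kHz]: 48.76 kHz, 59.12 kHz.

48.76 kHz, 59.12 kHz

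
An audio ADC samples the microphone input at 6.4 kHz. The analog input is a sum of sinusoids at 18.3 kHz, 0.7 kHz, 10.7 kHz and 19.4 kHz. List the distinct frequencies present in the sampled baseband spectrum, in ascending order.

fs/2 = 3.2 kHz.
18.3 kHz mod fs = 5.5 kHz.
5.5 kHz > fs/2 = 3.2 kHz, folds to fs − 5.5 kHz = 0.9 kHz.
0.7 kHz ≤ fs/2 = 3.2 kHz, passes unchanged.
10.7 kHz mod fs = 4.3 kHz.
4.3 kHz > fs/2 = 3.2 kHz, folds to fs − 4.3 kHz = 2.1 kHz.
19.4 kHz mod fs = 0.2 kHz.
0.2 kHz ≤ fs/2 = 3.2 kHz, appears at 0.2 kHz.
Distinct values: {0.2 kHz, 0.7 kHz, 0.9 kHz, 2.1 kHz}.

0.2 kHz, 0.7 kHz, 0.9 kHz, 2.1 kHz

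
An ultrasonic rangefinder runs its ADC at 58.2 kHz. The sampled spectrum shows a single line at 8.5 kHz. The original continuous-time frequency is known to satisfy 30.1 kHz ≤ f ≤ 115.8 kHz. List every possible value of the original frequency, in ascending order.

Frequencies that alias to 8.5 kHz are k·fs ± 8.5 kHz for integer k ≥ 0.
k=0: 8.5 kHz.
k=1: 49.7 kHz, 66.7 kHz.
k=2: 107.9 kHz, 124.9 kHz.
k=3: 166.1 kHz, 183.1 kHz.
Within [30.1 kHz, 115.8 kHz]: 49.7 kHz, 66.7 kHz, 107.9 kHz.

49.7 kHz, 66.7 kHz, 107.9 kHz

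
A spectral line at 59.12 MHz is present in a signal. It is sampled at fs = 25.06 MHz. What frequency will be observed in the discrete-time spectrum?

9 MHz

59.12 MHz mod fs = 9 MHz.
9 MHz ≤ fs/2 = 12.53 MHz, appears at 9 MHz.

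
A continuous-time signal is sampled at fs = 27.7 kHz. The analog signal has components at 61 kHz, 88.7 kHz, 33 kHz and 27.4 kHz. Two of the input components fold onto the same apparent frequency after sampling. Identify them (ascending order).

fs/2 = 13.85 kHz.
61 kHz mod fs = 5.6 kHz.
5.6 kHz ≤ fs/2 = 13.85 kHz, appears at 5.6 kHz.
88.7 kHz mod fs = 5.6 kHz.
5.6 kHz ≤ fs/2 = 13.85 kHz, appears at 5.6 kHz.
33 kHz mod fs = 5.3 kHz.
5.3 kHz ≤ fs/2 = 13.85 kHz, appears at 5.3 kHz.
27.4 kHz > fs/2 = 13.85 kHz, folds to fs − 27.4 kHz = 0.3 kHz.
61 kHz and 88.7 kHz both map to 5.6 kHz.

61 kHz, 88.7 kHz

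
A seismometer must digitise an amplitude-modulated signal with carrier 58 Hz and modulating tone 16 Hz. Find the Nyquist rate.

AM sidebands sit at fc ± fm = 42 Hz and 74 Hz.
Highest-frequency component: 74 Hz.
Nyquist rate = 2 × 74 Hz = 148 Hz.

148 Hz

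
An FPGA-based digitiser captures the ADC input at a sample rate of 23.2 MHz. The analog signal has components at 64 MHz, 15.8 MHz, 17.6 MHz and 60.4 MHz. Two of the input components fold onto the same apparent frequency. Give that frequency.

fs/2 = 11.6 MHz.
64 MHz mod fs = 17.6 MHz.
17.6 MHz > fs/2 = 11.6 MHz, folds to fs − 17.6 MHz = 5.6 MHz.
15.8 MHz > fs/2 = 11.6 MHz, folds to fs − 15.8 MHz = 7.4 MHz.
17.6 MHz > fs/2 = 11.6 MHz, folds to fs − 17.6 MHz = 5.6 MHz.
60.4 MHz mod fs = 14 MHz.
14 MHz > fs/2 = 11.6 MHz, folds to fs − 14 MHz = 9.2 MHz.
17.6 MHz and 64 MHz both map to 5.6 MHz.

5.6 MHz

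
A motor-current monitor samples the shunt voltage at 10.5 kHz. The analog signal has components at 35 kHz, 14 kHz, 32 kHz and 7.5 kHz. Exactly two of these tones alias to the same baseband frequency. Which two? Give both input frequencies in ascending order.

fs/2 = 5.25 kHz.
35 kHz mod fs = 3.5 kHz.
3.5 kHz ≤ fs/2 = 5.25 kHz, appears at 3.5 kHz.
14 kHz mod fs = 3.5 kHz.
3.5 kHz ≤ fs/2 = 5.25 kHz, appears at 3.5 kHz.
32 kHz mod fs = 0.5 kHz.
0.5 kHz ≤ fs/2 = 5.25 kHz, appears at 0.5 kHz.
7.5 kHz > fs/2 = 5.25 kHz, folds to fs − 7.5 kHz = 3 kHz.
14 kHz and 35 kHz both map to 3.5 kHz.

14 kHz, 35 kHz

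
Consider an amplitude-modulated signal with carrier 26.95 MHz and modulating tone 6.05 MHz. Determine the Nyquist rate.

AM sidebands sit at fc ± fm = 20.9 MHz and 33 MHz.
Highest-frequency component: 33 MHz.
Nyquist rate = 2 × 33 MHz = 66 MHz.

66 MHz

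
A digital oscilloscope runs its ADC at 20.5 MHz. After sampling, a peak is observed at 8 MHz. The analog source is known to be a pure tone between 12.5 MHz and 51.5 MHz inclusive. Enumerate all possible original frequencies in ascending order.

12.5 MHz, 28.5 MHz, 33 MHz, 49 MHz

Frequencies that alias to 8 MHz are k·fs ± 8 MHz for integer k ≥ 0.
k=0: 8 MHz.
k=1: 12.5 MHz, 28.5 MHz.
k=2: 33 MHz, 49 MHz.
k=3: 53.5 MHz, 69.5 MHz.
Within [12.5 MHz, 51.5 MHz]: 12.5 MHz, 28.5 MHz, 33 MHz, 49 MHz.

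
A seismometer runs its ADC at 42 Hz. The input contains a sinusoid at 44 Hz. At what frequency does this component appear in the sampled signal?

44 Hz mod fs = 2 Hz.
2 Hz ≤ fs/2 = 21 Hz, appears at 2 Hz.

2 Hz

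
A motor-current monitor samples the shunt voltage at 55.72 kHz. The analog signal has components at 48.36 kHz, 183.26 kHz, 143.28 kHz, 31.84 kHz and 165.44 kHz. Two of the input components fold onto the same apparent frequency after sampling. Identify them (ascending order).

31.84 kHz, 143.28 kHz

fs/2 = 27.86 kHz.
48.36 kHz > fs/2 = 27.86 kHz, folds to fs − 48.36 kHz = 7.36 kHz.
183.26 kHz mod fs = 16.1 kHz.
16.1 kHz ≤ fs/2 = 27.86 kHz, appears at 16.1 kHz.
143.28 kHz mod fs = 31.84 kHz.
31.84 kHz > fs/2 = 27.86 kHz, folds to fs − 31.84 kHz = 23.88 kHz.
31.84 kHz > fs/2 = 27.86 kHz, folds to fs − 31.84 kHz = 23.88 kHz.
165.44 kHz mod fs = 54 kHz.
54 kHz > fs/2 = 27.86 kHz, folds to fs − 54 kHz = 1.72 kHz.
31.84 kHz and 143.28 kHz both map to 23.88 kHz.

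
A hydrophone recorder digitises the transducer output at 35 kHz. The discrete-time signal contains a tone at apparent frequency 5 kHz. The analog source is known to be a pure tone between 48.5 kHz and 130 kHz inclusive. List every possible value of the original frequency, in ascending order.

65 kHz, 75 kHz, 100 kHz, 110 kHz

Frequencies that alias to 5 kHz are k·fs ± 5 kHz for integer k ≥ 0.
k=0: 5 kHz.
k=1: 30 kHz, 40 kHz.
k=2: 65 kHz, 75 kHz.
k=3: 100 kHz, 110 kHz.
k=4: 135 kHz, 145 kHz.
Within [48.5 kHz, 130 kHz]: 65 kHz, 75 kHz, 100 kHz, 110 kHz.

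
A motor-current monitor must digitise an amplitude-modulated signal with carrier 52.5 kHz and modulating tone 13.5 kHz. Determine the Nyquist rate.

132 kHz

AM sidebands sit at fc ± fm = 39 kHz and 66 kHz.
Highest-frequency component: 66 kHz.
Nyquist rate = 2 × 66 kHz = 132 kHz.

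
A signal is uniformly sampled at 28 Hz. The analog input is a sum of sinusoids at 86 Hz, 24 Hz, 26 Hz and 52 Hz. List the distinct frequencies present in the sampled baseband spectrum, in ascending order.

2 Hz, 4 Hz

fs/2 = 14 Hz.
86 Hz mod fs = 2 Hz.
2 Hz ≤ fs/2 = 14 Hz, appears at 2 Hz.
24 Hz > fs/2 = 14 Hz, folds to fs − 24 Hz = 4 Hz.
26 Hz > fs/2 = 14 Hz, folds to fs − 26 Hz = 2 Hz.
52 Hz mod fs = 24 Hz.
24 Hz > fs/2 = 14 Hz, folds to fs − 24 Hz = 4 Hz.
Distinct values: {2 Hz, 4 Hz}.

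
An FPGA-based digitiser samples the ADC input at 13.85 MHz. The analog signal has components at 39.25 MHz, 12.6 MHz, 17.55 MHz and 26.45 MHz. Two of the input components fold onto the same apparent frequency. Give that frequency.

1.25 MHz

fs/2 = 6.925 MHz.
39.25 MHz mod fs = 11.55 MHz.
11.55 MHz > fs/2 = 6.925 MHz, folds to fs − 11.55 MHz = 2.3 MHz.
12.6 MHz > fs/2 = 6.925 MHz, folds to fs − 12.6 MHz = 1.25 MHz.
17.55 MHz mod fs = 3.7 MHz.
3.7 MHz ≤ fs/2 = 6.925 MHz, appears at 3.7 MHz.
26.45 MHz mod fs = 12.6 MHz.
12.6 MHz > fs/2 = 6.925 MHz, folds to fs − 12.6 MHz = 1.25 MHz.
12.6 MHz and 26.45 MHz both map to 1.25 MHz.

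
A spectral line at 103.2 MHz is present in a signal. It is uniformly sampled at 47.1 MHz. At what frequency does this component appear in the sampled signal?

9 MHz

103.2 MHz mod fs = 9 MHz.
9 MHz ≤ fs/2 = 23.55 MHz, appears at 9 MHz.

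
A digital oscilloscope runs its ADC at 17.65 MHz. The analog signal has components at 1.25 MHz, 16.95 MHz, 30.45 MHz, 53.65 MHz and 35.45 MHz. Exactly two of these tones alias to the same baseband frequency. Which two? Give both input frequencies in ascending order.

fs/2 = 8.825 MHz.
1.25 MHz ≤ fs/2 = 8.825 MHz, passes unchanged.
16.95 MHz > fs/2 = 8.825 MHz, folds to fs − 16.95 MHz = 0.7 MHz.
30.45 MHz mod fs = 12.8 MHz.
12.8 MHz > fs/2 = 8.825 MHz, folds to fs − 12.8 MHz = 4.85 MHz.
53.65 MHz mod fs = 0.7 MHz.
0.7 MHz ≤ fs/2 = 8.825 MHz, appears at 0.7 MHz.
35.45 MHz mod fs = 0.15 MHz.
0.15 MHz ≤ fs/2 = 8.825 MHz, appears at 0.15 MHz.
16.95 MHz and 53.65 MHz both map to 0.7 MHz.

16.95 MHz, 53.65 MHz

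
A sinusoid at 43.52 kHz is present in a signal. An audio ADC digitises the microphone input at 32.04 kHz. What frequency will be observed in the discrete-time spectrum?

11.48 kHz

43.52 kHz mod fs = 11.48 kHz.
11.48 kHz ≤ fs/2 = 16.02 kHz, appears at 11.48 kHz.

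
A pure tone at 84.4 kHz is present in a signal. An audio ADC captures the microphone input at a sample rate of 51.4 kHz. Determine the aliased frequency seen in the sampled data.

84.4 kHz mod fs = 33 kHz.
33 kHz > fs/2 = 25.7 kHz, folds to fs − 33 kHz = 18.4 kHz.

18.4 kHz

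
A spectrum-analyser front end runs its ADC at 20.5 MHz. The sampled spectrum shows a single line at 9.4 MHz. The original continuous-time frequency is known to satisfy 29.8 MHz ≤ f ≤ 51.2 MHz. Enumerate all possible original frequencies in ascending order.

Frequencies that alias to 9.4 MHz are k·fs ± 9.4 MHz for integer k ≥ 0.
k=0: 9.4 MHz.
k=1: 11.1 MHz, 29.9 MHz.
k=2: 31.6 MHz, 50.4 MHz.
k=3: 52.1 MHz, 70.9 MHz.
Within [29.8 MHz, 51.2 MHz]: 29.9 MHz, 31.6 MHz, 50.4 MHz.

29.9 MHz, 31.6 MHz, 50.4 MHz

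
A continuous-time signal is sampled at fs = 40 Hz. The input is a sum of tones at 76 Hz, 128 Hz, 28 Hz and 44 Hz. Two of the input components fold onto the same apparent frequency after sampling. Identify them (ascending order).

fs/2 = 20 Hz.
76 Hz mod fs = 36 Hz.
36 Hz > fs/2 = 20 Hz, folds to fs − 36 Hz = 4 Hz.
128 Hz mod fs = 8 Hz.
8 Hz ≤ fs/2 = 20 Hz, appears at 8 Hz.
28 Hz > fs/2 = 20 Hz, folds to fs − 28 Hz = 12 Hz.
44 Hz mod fs = 4 Hz.
4 Hz ≤ fs/2 = 20 Hz, appears at 4 Hz.
44 Hz and 76 Hz both map to 4 Hz.

44 Hz, 76 Hz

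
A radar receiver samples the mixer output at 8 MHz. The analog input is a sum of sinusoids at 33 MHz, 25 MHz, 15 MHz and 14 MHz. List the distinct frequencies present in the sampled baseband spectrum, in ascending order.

fs/2 = 4 MHz.
33 MHz mod fs = 1 MHz.
1 MHz ≤ fs/2 = 4 MHz, appears at 1 MHz.
25 MHz mod fs = 1 MHz.
1 MHz ≤ fs/2 = 4 MHz, appears at 1 MHz.
15 MHz mod fs = 7 MHz.
7 MHz > fs/2 = 4 MHz, folds to fs − 7 MHz = 1 MHz.
14 MHz mod fs = 6 MHz.
6 MHz > fs/2 = 4 MHz, folds to fs − 6 MHz = 2 MHz.
Distinct values: {1 MHz, 2 MHz}.

1 MHz, 2 MHz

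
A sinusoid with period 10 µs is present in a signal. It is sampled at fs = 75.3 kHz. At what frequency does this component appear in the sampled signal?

24.7 kHz

T = 10 µs → f = 1/T = 100 kHz.
100 kHz mod fs = 24.7 kHz.
24.7 kHz ≤ fs/2 = 37.65 kHz, appears at 24.7 kHz.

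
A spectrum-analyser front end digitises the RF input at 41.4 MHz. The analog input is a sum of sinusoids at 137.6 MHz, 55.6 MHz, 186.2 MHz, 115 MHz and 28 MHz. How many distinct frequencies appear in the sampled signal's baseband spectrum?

4

fs/2 = 20.7 MHz.
137.6 MHz mod fs = 13.4 MHz.
13.4 MHz ≤ fs/2 = 20.7 MHz, appears at 13.4 MHz.
55.6 MHz mod fs = 14.2 MHz.
14.2 MHz ≤ fs/2 = 20.7 MHz, appears at 14.2 MHz.
186.2 MHz mod fs = 20.6 MHz.
20.6 MHz ≤ fs/2 = 20.7 MHz, appears at 20.6 MHz.
115 MHz mod fs = 32.2 MHz.
32.2 MHz > fs/2 = 20.7 MHz, folds to fs − 32.2 MHz = 9.2 MHz.
28 MHz > fs/2 = 20.7 MHz, folds to fs − 28 MHz = 13.4 MHz.
Distinct values: {9.2 MHz, 13.4 MHz, 14.2 MHz, 20.6 MHz} → 4.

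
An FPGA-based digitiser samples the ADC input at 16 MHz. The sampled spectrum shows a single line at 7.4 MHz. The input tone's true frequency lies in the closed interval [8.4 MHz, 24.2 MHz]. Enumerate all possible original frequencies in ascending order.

8.6 MHz, 23.4 MHz

Frequencies that alias to 7.4 MHz are k·fs ± 7.4 MHz for integer k ≥ 0.
k=0: 7.4 MHz.
k=1: 8.6 MHz, 23.4 MHz.
k=2: 24.6 MHz, 39.4 MHz.
Within [8.4 MHz, 24.2 MHz]: 8.6 MHz, 23.4 MHz.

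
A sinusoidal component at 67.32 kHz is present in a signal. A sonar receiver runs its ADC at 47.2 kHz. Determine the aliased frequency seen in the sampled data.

67.32 kHz mod fs = 20.12 kHz.
20.12 kHz ≤ fs/2 = 23.6 kHz, appears at 20.12 kHz.

20.12 kHz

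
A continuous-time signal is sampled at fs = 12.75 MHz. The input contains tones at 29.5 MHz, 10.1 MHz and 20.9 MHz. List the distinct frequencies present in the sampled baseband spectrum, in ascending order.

2.65 MHz, 4 MHz, 4.6 MHz

fs/2 = 6.375 MHz.
29.5 MHz mod fs = 4 MHz.
4 MHz ≤ fs/2 = 6.375 MHz, appears at 4 MHz.
10.1 MHz > fs/2 = 6.375 MHz, folds to fs − 10.1 MHz = 2.65 MHz.
20.9 MHz mod fs = 8.15 MHz.
8.15 MHz > fs/2 = 6.375 MHz, folds to fs − 8.15 MHz = 4.6 MHz.
Distinct values: {2.65 MHz, 4 MHz, 4.6 MHz}.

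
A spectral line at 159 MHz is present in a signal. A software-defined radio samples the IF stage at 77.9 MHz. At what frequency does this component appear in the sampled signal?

3.2 MHz

159 MHz mod fs = 3.2 MHz.
3.2 MHz ≤ fs/2 = 38.95 MHz, appears at 3.2 MHz.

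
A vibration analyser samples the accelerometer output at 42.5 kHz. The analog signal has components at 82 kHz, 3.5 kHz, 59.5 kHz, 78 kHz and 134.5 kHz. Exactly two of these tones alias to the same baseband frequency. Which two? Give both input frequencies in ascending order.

fs/2 = 21.25 kHz.
82 kHz mod fs = 39.5 kHz.
39.5 kHz > fs/2 = 21.25 kHz, folds to fs − 39.5 kHz = 3 kHz.
3.5 kHz ≤ fs/2 = 21.25 kHz, passes unchanged.
59.5 kHz mod fs = 17 kHz.
17 kHz ≤ fs/2 = 21.25 kHz, appears at 17 kHz.
78 kHz mod fs = 35.5 kHz.
35.5 kHz > fs/2 = 21.25 kHz, folds to fs − 35.5 kHz = 7 kHz.
134.5 kHz mod fs = 7 kHz.
7 kHz ≤ fs/2 = 21.25 kHz, appears at 7 kHz.
78 kHz and 134.5 kHz both map to 7 kHz.

78 kHz, 134.5 kHz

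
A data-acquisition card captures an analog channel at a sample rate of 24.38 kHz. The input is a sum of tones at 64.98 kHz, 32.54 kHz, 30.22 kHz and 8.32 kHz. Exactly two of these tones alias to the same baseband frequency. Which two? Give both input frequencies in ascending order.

32.54 kHz, 64.98 kHz

fs/2 = 12.19 kHz.
64.98 kHz mod fs = 16.22 kHz.
16.22 kHz > fs/2 = 12.19 kHz, folds to fs − 16.22 kHz = 8.16 kHz.
32.54 kHz mod fs = 8.16 kHz.
8.16 kHz ≤ fs/2 = 12.19 kHz, appears at 8.16 kHz.
30.22 kHz mod fs = 5.84 kHz.
5.84 kHz ≤ fs/2 = 12.19 kHz, appears at 5.84 kHz.
8.32 kHz ≤ fs/2 = 12.19 kHz, passes unchanged.
32.54 kHz and 64.98 kHz both map to 8.16 kHz.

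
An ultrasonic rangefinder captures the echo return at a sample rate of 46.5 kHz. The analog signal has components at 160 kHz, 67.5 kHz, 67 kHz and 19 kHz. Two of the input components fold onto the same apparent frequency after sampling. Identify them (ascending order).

67 kHz, 160 kHz

fs/2 = 23.25 kHz.
160 kHz mod fs = 20.5 kHz.
20.5 kHz ≤ fs/2 = 23.25 kHz, appears at 20.5 kHz.
67.5 kHz mod fs = 21 kHz.
21 kHz ≤ fs/2 = 23.25 kHz, appears at 21 kHz.
67 kHz mod fs = 20.5 kHz.
20.5 kHz ≤ fs/2 = 23.25 kHz, appears at 20.5 kHz.
19 kHz ≤ fs/2 = 23.25 kHz, passes unchanged.
67 kHz and 160 kHz both map to 20.5 kHz.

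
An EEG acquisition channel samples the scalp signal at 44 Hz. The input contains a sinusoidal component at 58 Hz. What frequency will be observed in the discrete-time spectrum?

58 Hz mod fs = 14 Hz.
14 Hz ≤ fs/2 = 22 Hz, appears at 14 Hz.

14 Hz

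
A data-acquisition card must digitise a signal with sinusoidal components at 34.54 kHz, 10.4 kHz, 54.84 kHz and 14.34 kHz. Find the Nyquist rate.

109.68 kHz

Highest-frequency component: 54.84 kHz.
Nyquist rate = 2 × 54.84 kHz = 109.68 kHz.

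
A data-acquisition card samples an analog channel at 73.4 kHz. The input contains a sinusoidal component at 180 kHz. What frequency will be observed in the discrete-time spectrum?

180 kHz mod fs = 33.2 kHz.
33.2 kHz ≤ fs/2 = 36.7 kHz, appears at 33.2 kHz.

33.2 kHz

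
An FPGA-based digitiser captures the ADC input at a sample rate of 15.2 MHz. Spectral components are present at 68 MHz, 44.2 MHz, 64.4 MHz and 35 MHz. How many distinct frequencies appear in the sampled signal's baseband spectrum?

4

fs/2 = 7.6 MHz.
68 MHz mod fs = 7.2 MHz.
7.2 MHz ≤ fs/2 = 7.6 MHz, appears at 7.2 MHz.
44.2 MHz mod fs = 13.8 MHz.
13.8 MHz > fs/2 = 7.6 MHz, folds to fs − 13.8 MHz = 1.4 MHz.
64.4 MHz mod fs = 3.6 MHz.
3.6 MHz ≤ fs/2 = 7.6 MHz, appears at 3.6 MHz.
35 MHz mod fs = 4.6 MHz.
4.6 MHz ≤ fs/2 = 7.6 MHz, appears at 4.6 MHz.
Distinct values: {1.4 MHz, 3.6 MHz, 4.6 MHz, 7.2 MHz} → 4.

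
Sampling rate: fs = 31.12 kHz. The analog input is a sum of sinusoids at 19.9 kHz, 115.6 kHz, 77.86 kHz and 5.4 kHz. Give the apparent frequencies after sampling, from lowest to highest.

fs/2 = 15.56 kHz.
19.9 kHz > fs/2 = 15.56 kHz, folds to fs − 19.9 kHz = 11.22 kHz.
115.6 kHz mod fs = 22.24 kHz.
22.24 kHz > fs/2 = 15.56 kHz, folds to fs − 22.24 kHz = 8.88 kHz.
77.86 kHz mod fs = 15.62 kHz.
15.62 kHz > fs/2 = 15.56 kHz, folds to fs − 15.62 kHz = 15.5 kHz.
5.4 kHz ≤ fs/2 = 15.56 kHz, passes unchanged.
Distinct values: {5.4 kHz, 8.88 kHz, 11.22 kHz, 15.5 kHz}.

5.4 kHz, 8.88 kHz, 11.22 kHz, 15.5 kHz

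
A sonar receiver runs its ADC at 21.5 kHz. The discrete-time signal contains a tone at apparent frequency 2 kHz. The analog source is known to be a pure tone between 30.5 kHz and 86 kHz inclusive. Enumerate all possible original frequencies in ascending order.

Frequencies that alias to 2 kHz are k·fs ± 2 kHz for integer k ≥ 0.
k=0: 2 kHz.
k=1: 19.5 kHz, 23.5 kHz.
k=2: 41 kHz, 45 kHz.
k=3: 62.5 kHz, 66.5 kHz.
k=4: 84 kHz, 88 kHz.
k=5: 105.5 kHz, 109.5 kHz.
Within [30.5 kHz, 86 kHz]: 41 kHz, 45 kHz, 62.5 kHz, 66.5 kHz, 84 kHz.

41 kHz, 45 kHz, 62.5 kHz, 66.5 kHz, 84 kHz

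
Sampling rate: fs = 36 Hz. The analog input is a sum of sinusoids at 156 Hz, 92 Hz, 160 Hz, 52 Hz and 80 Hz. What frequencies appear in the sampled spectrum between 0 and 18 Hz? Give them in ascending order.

8 Hz, 12 Hz, 16 Hz

fs/2 = 18 Hz.
156 Hz mod fs = 12 Hz.
12 Hz ≤ fs/2 = 18 Hz, appears at 12 Hz.
92 Hz mod fs = 20 Hz.
20 Hz > fs/2 = 18 Hz, folds to fs − 20 Hz = 16 Hz.
160 Hz mod fs = 16 Hz.
16 Hz ≤ fs/2 = 18 Hz, appears at 16 Hz.
52 Hz mod fs = 16 Hz.
16 Hz ≤ fs/2 = 18 Hz, appears at 16 Hz.
80 Hz mod fs = 8 Hz.
8 Hz ≤ fs/2 = 18 Hz, appears at 8 Hz.
Distinct values: {8 Hz, 12 Hz, 16 Hz}.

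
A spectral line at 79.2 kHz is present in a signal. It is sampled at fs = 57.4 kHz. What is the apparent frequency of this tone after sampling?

79.2 kHz mod fs = 21.8 kHz.
21.8 kHz ≤ fs/2 = 28.7 kHz, appears at 21.8 kHz.

21.8 kHz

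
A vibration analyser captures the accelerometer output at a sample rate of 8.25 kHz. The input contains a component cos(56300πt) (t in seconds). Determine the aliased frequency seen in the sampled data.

ω = 56300π rad/s → f = ω/(2π) = 28150 Hz = 28.15 kHz.
28.15 kHz mod fs = 3.4 kHz.
3.4 kHz ≤ fs/2 = 4.125 kHz, appears at 3.4 kHz.

3.4 kHz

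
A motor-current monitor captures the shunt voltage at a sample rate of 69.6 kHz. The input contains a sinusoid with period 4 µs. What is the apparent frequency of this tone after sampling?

28.4 kHz

T = 4 µs → f = 1/T = 250 kHz.
250 kHz mod fs = 41.2 kHz.
41.2 kHz > fs/2 = 34.8 kHz, folds to fs − 41.2 kHz = 28.4 kHz.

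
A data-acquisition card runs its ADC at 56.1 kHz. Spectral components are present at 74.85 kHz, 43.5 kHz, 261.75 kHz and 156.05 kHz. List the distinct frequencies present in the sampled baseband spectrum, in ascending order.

12.25 kHz, 12.6 kHz, 18.75 kHz

fs/2 = 28.05 kHz.
74.85 kHz mod fs = 18.75 kHz.
18.75 kHz ≤ fs/2 = 28.05 kHz, appears at 18.75 kHz.
43.5 kHz > fs/2 = 28.05 kHz, folds to fs − 43.5 kHz = 12.6 kHz.
261.75 kHz mod fs = 37.35 kHz.
37.35 kHz > fs/2 = 28.05 kHz, folds to fs − 37.35 kHz = 18.75 kHz.
156.05 kHz mod fs = 43.85 kHz.
43.85 kHz > fs/2 = 28.05 kHz, folds to fs − 43.85 kHz = 12.25 kHz.
Distinct values: {12.25 kHz, 12.6 kHz, 18.75 kHz}.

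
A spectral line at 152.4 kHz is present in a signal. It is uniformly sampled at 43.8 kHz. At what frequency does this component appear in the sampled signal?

152.4 kHz mod fs = 21 kHz.
21 kHz ≤ fs/2 = 21.9 kHz, appears at 21 kHz.

21 kHz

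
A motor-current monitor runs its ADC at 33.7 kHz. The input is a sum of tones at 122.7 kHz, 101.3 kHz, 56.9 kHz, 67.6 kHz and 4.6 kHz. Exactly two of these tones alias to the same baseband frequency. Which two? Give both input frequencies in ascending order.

67.6 kHz, 101.3 kHz

fs/2 = 16.85 kHz.
122.7 kHz mod fs = 21.6 kHz.
21.6 kHz > fs/2 = 16.85 kHz, folds to fs − 21.6 kHz = 12.1 kHz.
101.3 kHz mod fs = 0.2 kHz.
0.2 kHz ≤ fs/2 = 16.85 kHz, appears at 0.2 kHz.
56.9 kHz mod fs = 23.2 kHz.
23.2 kHz > fs/2 = 16.85 kHz, folds to fs − 23.2 kHz = 10.5 kHz.
67.6 kHz mod fs = 0.2 kHz.
0.2 kHz ≤ fs/2 = 16.85 kHz, appears at 0.2 kHz.
4.6 kHz ≤ fs/2 = 16.85 kHz, passes unchanged.
67.6 kHz and 101.3 kHz both map to 0.2 kHz.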